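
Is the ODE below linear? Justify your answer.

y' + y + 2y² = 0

No. Nonlinear (y² term)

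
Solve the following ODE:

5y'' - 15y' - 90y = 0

Characteristic equation: 5r² - 15r - 90 = 0
Divide by 5: r² - 3r - 18 = 0
Roots: r = 6, -3 (distinct real)
General solution: y = C₁e^(6x) + C₂e^(-3x)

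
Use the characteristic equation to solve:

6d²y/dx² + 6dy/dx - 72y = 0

Characteristic equation: 6r² + 6r - 72 = 0
Divide by 6: r² + r - 12 = 0
Roots: r = 3, -4 (distinct real)
General solution: y = C₁e^(3x) + C₂e^(-4x)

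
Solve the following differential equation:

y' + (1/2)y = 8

Using integrating factor method:

General solution: y = 16 + Ce^(-x/2)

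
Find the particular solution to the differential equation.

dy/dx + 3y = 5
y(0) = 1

General solution: y = 5/3 + Ce^(-3x)
Applying y(0) = 1: C = 1 - 5/3 = -2/3
Particular solution: y = 5/3 - (2/3)e^(-3x)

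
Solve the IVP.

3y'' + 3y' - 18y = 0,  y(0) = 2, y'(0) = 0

General solution: y = C₁e^(2x) + C₂e^(-3x)
Applying ICs: C₁ = 6/5, C₂ = 4/5
Particular solution: y = (6/5)e^(2x) + (4/5)e^(-3x)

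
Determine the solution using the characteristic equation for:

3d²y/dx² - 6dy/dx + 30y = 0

Characteristic equation: 3r² - 6r + 30 = 0
Divide by 3: r² - 2r + 10 = 0
Roots: r = 1 ± 3i (complex conjugates)
General solution: y = e^x(C₁cos(3x) + C₂sin(3x))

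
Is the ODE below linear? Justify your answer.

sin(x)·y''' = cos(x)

Yes. Linear (y and its derivatives appear to the first power only, no products of y terms)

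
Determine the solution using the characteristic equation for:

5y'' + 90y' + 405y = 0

Characteristic equation: 5r² + 90r + 405 = 0
Divide by 5: r² + 18r + 81 = 0
Factored: (r + 9)² = 0
Repeated root: r = -9
General solution: y = (C₁ + C₂x)e^(-9x)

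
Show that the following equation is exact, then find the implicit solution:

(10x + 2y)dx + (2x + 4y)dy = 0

Verify exactness: ∂M/∂y = ∂N/∂x ✓
Find F(x,y) such that ∂F/∂x = M, ∂F/∂y = N
Solution: 5x² + 2xy + 2y² = C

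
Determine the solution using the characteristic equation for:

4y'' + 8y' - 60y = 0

Characteristic equation: 4r² + 8r - 60 = 0
Divide by 4: r² + 2r - 15 = 0
Roots: r = 3, -5 (distinct real)
General solution: y = C₁e^(3x) + C₂e^(-5x)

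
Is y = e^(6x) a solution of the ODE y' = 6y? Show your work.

Verification:
y = e^(6x)
y' = 6e^(6x)
6y = 6e^(6x)
y' = 6y ✓

Yes, it is a solution.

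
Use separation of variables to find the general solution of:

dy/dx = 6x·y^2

Separating variables and integrating:
-1/y = 3x^2 + C

General solution: y^-1 = -3x^2 + C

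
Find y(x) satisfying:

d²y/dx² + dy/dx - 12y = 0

Characteristic equation: r² + r - 12 = 0
Roots: r = 3, -4 (distinct real)
General solution: y = C₁e^(3x) + C₂e^(-4x)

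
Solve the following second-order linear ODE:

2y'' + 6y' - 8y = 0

Characteristic equation: 2r² + 6r - 8 = 0
Divide by 2: r² + 3r - 4 = 0
Roots: r = 1, -4 (distinct real)
General solution: y = C₁e^x + C₂e^(-4x)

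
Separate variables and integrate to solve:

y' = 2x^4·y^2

Separating variables and integrating:
-1/y = 2x^5/5 + C

General solution: y^-1 = (-2/5)x^5 + C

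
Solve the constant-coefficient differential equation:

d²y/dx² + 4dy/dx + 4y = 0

Characteristic equation: r² + 4r + 4 = 0
Factored: (r + 2)² = 0
Repeated root: r = -2
General solution: y = (C₁ + C₂x)e^(-2x)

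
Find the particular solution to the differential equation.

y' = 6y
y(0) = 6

General solution: y = Ce^(6x)
Applying IC y(0) = 6:
Particular solution: y = 6e^(6x)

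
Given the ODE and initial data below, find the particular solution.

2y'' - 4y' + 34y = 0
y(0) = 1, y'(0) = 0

General solution: y = e^x(C₁cos(4x) + C₂sin(4x))
Complex roots r = 1 ± 4i
Applying ICs: C₁ = 1, C₂ = -1/4
Particular solution: y = e^x(cos(4x) - (1/4)sin(4x))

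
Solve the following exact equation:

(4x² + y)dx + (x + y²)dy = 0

Verify exactness: ∂M/∂y = ∂N/∂x ✓
Find F(x,y) such that ∂F/∂x = M, ∂F/∂y = N
Solution: 4x³/3 + xy + y³/3 = C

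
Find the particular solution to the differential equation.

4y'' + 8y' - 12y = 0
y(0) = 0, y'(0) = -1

General solution: y = C₁e^x + C₂e^(-3x)
Applying ICs: C₁ = -1/4, C₂ = 1/4
Particular solution: y = -(1/4)e^x + (1/4)e^(-3x)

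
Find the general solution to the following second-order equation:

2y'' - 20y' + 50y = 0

Characteristic equation: 2r² - 20r + 50 = 0
Divide by 2: r² - 10r + 25 = 0
Factored: (r - 5)² = 0
Repeated root: r = 5
General solution: y = (C₁ + C₂x)e^(5x)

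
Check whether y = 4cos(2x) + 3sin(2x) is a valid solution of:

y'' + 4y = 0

Verification:
y'' = -16cos(2x) - 12sin(2x)
y'' + 4y = 0 ✓

Yes, it is a solution.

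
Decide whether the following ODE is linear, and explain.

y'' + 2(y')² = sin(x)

Nonlinear ((y')² term)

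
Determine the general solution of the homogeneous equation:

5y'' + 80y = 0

Characteristic equation: 5r² + 80 = 0
Divide by 5: r² + 16 = 0
Roots: r = ±4i (complex conjugates)
General solution: y = C₁cos(4x) + C₂sin(4x)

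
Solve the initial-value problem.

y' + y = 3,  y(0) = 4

General solution: y = 3 + Ce^(-x)
Applying y(0) = 4: C = 4 - 3 = 1
Particular solution: y = 3 + e^(-x)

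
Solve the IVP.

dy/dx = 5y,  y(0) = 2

General solution: y = Ce^(5x)
Applying IC y(0) = 2:
Particular solution: y = 2e^(5x)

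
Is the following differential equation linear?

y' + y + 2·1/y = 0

No. Nonlinear (1/y term)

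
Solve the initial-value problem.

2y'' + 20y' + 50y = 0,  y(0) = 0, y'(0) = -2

General solution: y = (C₁ + C₂x)e^(-5x)
Repeated root r = -5
Applying ICs: C₁ = 0, C₂ = -2
Particular solution: y = -2xe^(-5x)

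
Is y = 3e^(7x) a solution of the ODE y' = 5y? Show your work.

Verification:
y = 3e^(7x)
y' = 21e^(7x)
But 5y = 15e^(7x)
y' ≠ 5y — the derivative does not match

No, it is not a solution.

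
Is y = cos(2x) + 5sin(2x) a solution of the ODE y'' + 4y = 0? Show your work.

Verification:
y'' = -4cos(2x) - 20sin(2x)
y'' + 4y = 0 ✓

Yes, it is a solution.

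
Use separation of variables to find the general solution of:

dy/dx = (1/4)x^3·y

Separating variables and integrating:
ln|y| = x^4/16 + C

General solution: y = Ce^(x^4/16)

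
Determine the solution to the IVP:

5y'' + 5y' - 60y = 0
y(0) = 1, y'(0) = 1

General solution: y = C₁e^(3x) + C₂e^(-4x)
Applying ICs: C₁ = 5/7, C₂ = 2/7
Particular solution: y = (5/7)e^(3x) + (2/7)e^(-4x)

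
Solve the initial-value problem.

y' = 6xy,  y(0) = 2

General solution: y = Ce^(3x²)
Applying IC y(0) = 2:
Particular solution: y = 2e^(3x²)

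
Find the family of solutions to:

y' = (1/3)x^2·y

Separating variables and integrating:
ln|y| = x^3/9 + C

General solution: y = Ce^(x^3/9)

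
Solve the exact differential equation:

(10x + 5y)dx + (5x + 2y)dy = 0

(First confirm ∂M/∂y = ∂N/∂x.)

Verify exactness: ∂M/∂y = ∂N/∂x ✓
Find F(x,y) such that ∂F/∂x = M, ∂F/∂y = N
Solution: 5x² + 5xy + y² = C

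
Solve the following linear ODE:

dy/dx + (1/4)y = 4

Using integrating factor method:

General solution: y = 16 + Ce^(-x/4)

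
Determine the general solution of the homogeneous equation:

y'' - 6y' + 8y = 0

Characteristic equation: r² - 6r + 8 = 0
Roots: r = 2, 4 (distinct real)
General solution: y = C₁e^(2x) + C₂e^(4x)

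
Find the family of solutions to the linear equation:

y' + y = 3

Using integrating factor method:

General solution: y = 3 + Ce^(-x)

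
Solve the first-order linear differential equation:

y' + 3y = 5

Using integrating factor method:

General solution: y = 5/3 + Ce^(-3x)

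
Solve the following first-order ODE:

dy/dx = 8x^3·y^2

Separating variables and integrating:
-1/y = 2x^4 + C

General solution: y^-1 = -2x^4 + C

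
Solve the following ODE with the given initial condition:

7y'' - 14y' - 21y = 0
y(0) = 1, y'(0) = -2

General solution: y = C₁e^(3x) + C₂e^(-x)
Applying ICs: C₁ = -1/4, C₂ = 5/4
Particular solution: y = -(1/4)e^(3x) + (5/4)e^(-x)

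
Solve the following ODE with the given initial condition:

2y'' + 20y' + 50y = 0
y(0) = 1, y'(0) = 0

General solution: y = (C₁ + C₂x)e^(-5x)
Repeated root r = -5
Applying ICs: C₁ = 1, C₂ = 5
Particular solution: y = (1 + 5x)e^(-5x)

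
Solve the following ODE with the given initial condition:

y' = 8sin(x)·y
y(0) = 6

General solution: y = Ce^(-8cos(x))
Applying IC y(0) = 6:
Particular solution: y = 6e^(8(1-cos(x)))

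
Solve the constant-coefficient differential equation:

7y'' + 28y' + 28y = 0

Characteristic equation: 7r² + 28r + 28 = 0
Divide by 7: r² + 4r + 4 = 0
Factored: (r + 2)² = 0
Repeated root: r = -2
General solution: y = (C₁ + C₂x)e^(-2x)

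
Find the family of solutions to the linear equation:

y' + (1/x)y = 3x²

Using integrating factor method:

General solution: y = (3/4)x^3 + C/x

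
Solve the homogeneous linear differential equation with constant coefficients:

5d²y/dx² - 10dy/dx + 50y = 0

Characteristic equation: 5r² - 10r + 50 = 0
Divide by 5: r² - 2r + 10 = 0
Roots: r = 1 ± 3i (complex conjugates)
General solution: y = e^x(C₁cos(3x) + C₂sin(3x))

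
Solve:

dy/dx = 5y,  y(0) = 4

General solution: y = Ce^(5x)
Applying IC y(0) = 4:
Particular solution: y = 4e^(5x)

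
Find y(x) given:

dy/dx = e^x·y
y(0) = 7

General solution: y = Ce^(e^x)
Applying IC y(0) = 7:
Particular solution: y = 7e^(e^x - 1)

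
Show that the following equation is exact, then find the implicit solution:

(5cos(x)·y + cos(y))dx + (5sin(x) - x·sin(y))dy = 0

Verify exactness: ∂M/∂y = ∂N/∂x ✓
Find F(x,y) such that ∂F/∂x = M, ∂F/∂y = N
Solution: 5sin(x)·y + x·cos(y) = C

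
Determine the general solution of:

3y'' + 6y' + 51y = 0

Characteristic equation: 3r² + 6r + 51 = 0
Divide by 3: r² + 2r + 17 = 0
Roots: r = -1 ± 4i (complex conjugates)
General solution: y = e^(-x)(C₁cos(4x) + C₂sin(4x))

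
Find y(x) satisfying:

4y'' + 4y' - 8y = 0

Characteristic equation: 4r² + 4r - 8 = 0
Divide by 4: r² + r - 2 = 0
Roots: r = 1, -2 (distinct real)
General solution: y = C₁e^x + C₂e^(-2x)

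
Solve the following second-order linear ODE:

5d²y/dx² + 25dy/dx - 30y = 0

Characteristic equation: 5r² + 25r - 30 = 0
Divide by 5: r² + 5r - 6 = 0
Roots: r = 1, -6 (distinct real)
General solution: y = C₁e^x + C₂e^(-6x)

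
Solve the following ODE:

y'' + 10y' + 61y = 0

Characteristic equation: r² + 10r + 61 = 0
Roots: r = -5 ± 6i (complex conjugates)
General solution: y = e^(-5x)(C₁cos(6x) + C₂sin(6x))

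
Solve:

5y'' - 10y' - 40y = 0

Characteristic equation: 5r² - 10r - 40 = 0
Divide by 5: r² - 2r - 8 = 0
Roots: r = 4, -2 (distinct real)
General solution: y = C₁e^(4x) + C₂e^(-2x)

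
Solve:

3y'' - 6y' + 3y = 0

Characteristic equation: 3r² - 6r + 3 = 0
Divide by 3: r² - 2r + 1 = 0
Factored: (r - 1)² = 0
Repeated root: r = 1
General solution: y = (C₁ + C₂x)e^x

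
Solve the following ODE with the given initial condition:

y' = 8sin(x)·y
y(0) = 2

General solution: y = Ce^(-8cos(x))
Applying IC y(0) = 2:
Particular solution: y = 2e^(8(1-cos(x)))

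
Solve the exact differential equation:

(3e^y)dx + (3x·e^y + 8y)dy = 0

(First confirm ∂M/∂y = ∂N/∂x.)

Verify exactness: ∂M/∂y = ∂N/∂x ✓
Find F(x,y) such that ∂F/∂x = M, ∂F/∂y = N
Solution: 3x·e^y + 4y² = C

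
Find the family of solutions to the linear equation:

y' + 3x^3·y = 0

Using integrating factor method:

General solution: y = Ce^(-3x^4/4)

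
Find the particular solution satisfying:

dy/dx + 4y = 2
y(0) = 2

General solution: y = 1/2 + Ce^(-4x)
Applying y(0) = 2: C = 2 - 1/2 = 3/2
Particular solution: y = 1/2 + (3/2)e^(-4x)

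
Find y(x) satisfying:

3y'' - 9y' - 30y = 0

Characteristic equation: 3r² - 9r - 30 = 0
Divide by 3: r² - 3r - 10 = 0
Roots: r = 5, -2 (distinct real)
General solution: y = C₁e^(5x) + C₂e^(-2x)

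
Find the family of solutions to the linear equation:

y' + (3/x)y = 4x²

Using integrating factor method:

General solution: y = (2/3)x^3 + Cx^(-3)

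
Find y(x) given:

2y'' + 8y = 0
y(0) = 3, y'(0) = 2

General solution: y = C₁cos(2x) + C₂sin(2x)
Complex roots r = ±2i
Applying ICs: C₁ = 3, C₂ = 1
Particular solution: y = 3cos(2x) + sin(2x)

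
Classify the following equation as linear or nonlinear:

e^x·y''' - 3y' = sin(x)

Linear (y and its derivatives appear to the first power only, no products of y terms)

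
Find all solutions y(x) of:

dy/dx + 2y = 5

Using integrating factor method:

General solution: y = 5/2 + Ce^(-2x)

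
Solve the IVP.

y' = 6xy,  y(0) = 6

General solution: y = Ce^(3x²)
Applying IC y(0) = 6:
Particular solution: y = 6e^(3x²)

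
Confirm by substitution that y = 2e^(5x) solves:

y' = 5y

Verification:
y = 2e^(5x)
y' = 10e^(5x)
5y = 10e^(5x)
y' = 5y ✓

Yes, it is a solution.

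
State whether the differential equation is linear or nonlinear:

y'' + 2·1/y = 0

Nonlinear (1/y term)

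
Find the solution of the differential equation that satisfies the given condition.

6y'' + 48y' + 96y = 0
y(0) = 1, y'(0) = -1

General solution: y = (C₁ + C₂x)e^(-4x)
Repeated root r = -4
Applying ICs: C₁ = 1, C₂ = 3
Particular solution: y = (1 + 3x)e^(-4x)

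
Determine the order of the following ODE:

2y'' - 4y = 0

The order is 2 (highest derivative is of order 2).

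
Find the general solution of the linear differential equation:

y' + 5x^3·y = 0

Using integrating factor method:

General solution: y = Ce^(-5x^4/4)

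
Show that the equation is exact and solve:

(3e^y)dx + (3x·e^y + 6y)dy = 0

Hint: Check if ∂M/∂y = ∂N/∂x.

Verify exactness: ∂M/∂y = ∂N/∂x ✓
Find F(x,y) such that ∂F/∂x = M, ∂F/∂y = N
Solution: 3x·e^y + 3y² = C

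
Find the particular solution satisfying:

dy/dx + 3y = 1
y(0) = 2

General solution: y = 1/3 + Ce^(-3x)
Applying y(0) = 2: C = 2 - 1/3 = 5/3
Particular solution: y = 1/3 + (5/3)e^(-3x)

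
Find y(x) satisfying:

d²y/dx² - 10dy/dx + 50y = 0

Characteristic equation: r² - 10r + 50 = 0
Roots: r = 5 ± 5i (complex conjugates)
General solution: y = e^(5x)(C₁cos(5x) + C₂sin(5x))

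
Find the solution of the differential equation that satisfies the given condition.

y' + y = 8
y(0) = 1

General solution: y = 8 + Ce^(-x)
Applying y(0) = 1: C = 1 - 8 = -7
Particular solution: y = 8 - 7e^(-x)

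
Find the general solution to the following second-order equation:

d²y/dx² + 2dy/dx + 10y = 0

Characteristic equation: r² + 2r + 10 = 0
Roots: r = -1 ± 3i (complex conjugates)
General solution: y = e^(-x)(C₁cos(3x) + C₂sin(3x))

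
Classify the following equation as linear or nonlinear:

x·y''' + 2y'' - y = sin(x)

Linear (y and its derivatives appear to the first power only, no products of y terms)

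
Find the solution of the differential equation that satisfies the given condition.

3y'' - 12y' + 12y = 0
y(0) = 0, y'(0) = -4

General solution: y = (C₁ + C₂x)e^(2x)
Repeated root r = 2
Applying ICs: C₁ = 0, C₂ = -4
Particular solution: y = -4xe^(2x)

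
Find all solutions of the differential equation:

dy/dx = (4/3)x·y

Separating variables and integrating:
ln|y| = 2x^2/3 + C

General solution: y = Ce^(2x^2/3)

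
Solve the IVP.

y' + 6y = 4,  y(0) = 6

General solution: y = 2/3 + Ce^(-6x)
Applying y(0) = 6: C = 6 - 2/3 = 16/3
Particular solution: y = 2/3 + (16/3)e^(-6x)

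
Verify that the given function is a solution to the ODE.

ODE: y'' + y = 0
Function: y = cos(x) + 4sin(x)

Verification:
y'' = -cos(x) - 4sin(x)
y'' + y = 0 ✓

Yes, it is a solution.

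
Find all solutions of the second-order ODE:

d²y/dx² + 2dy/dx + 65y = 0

Characteristic equation: r² + 2r + 65 = 0
Roots: r = -1 ± 8i (complex conjugates)
General solution: y = e^(-x)(C₁cos(8x) + C₂sin(8x))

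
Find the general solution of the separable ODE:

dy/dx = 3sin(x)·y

Separating variables and integrating:
ln|y| = -3cos(x) + C

General solution: y = Ce^(-3cos(x))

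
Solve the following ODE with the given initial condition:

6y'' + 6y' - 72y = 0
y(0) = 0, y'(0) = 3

General solution: y = C₁e^(3x) + C₂e^(-4x)
Applying ICs: C₁ = 3/7, C₂ = -3/7
Particular solution: y = (3/7)e^(3x) - (3/7)e^(-4x)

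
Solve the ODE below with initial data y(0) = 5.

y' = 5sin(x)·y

General solution: y = Ce^(-5cos(x))
Applying IC y(0) = 5:
Particular solution: y = 5e^(5(1-cos(x)))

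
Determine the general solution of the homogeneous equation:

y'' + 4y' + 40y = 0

Characteristic equation: r² + 4r + 40 = 0
Roots: r = -2 ± 6i (complex conjugates)
General solution: y = e^(-2x)(C₁cos(6x) + C₂sin(6x))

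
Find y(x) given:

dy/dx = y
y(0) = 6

General solution: y = Ce^x
Applying IC y(0) = 6:
Particular solution: y = 6e^x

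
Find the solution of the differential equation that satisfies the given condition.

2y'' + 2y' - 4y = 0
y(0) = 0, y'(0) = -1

General solution: y = C₁e^x + C₂e^(-2x)
Applying ICs: C₁ = -1/3, C₂ = 1/3
Particular solution: y = -(1/3)e^x + (1/3)e^(-2x)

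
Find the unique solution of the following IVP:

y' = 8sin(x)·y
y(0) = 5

General solution: y = Ce^(-8cos(x))
Applying IC y(0) = 5:
Particular solution: y = 5e^(8(1-cos(x)))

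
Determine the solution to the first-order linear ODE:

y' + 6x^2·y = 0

Using integrating factor method:

General solution: y = Ce^(-2x^3)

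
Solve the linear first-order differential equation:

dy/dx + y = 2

Using integrating factor method:

General solution: y = 2 + Ce^(-x)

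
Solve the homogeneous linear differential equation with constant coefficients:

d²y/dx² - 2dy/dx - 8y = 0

Characteristic equation: r² - 2r - 8 = 0
Roots: r = 4, -2 (distinct real)
General solution: y = C₁e^(4x) + C₂e^(-2x)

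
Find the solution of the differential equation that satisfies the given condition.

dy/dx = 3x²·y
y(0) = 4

General solution: y = Ce^(x³)
Applying IC y(0) = 4:
Particular solution: y = 4e^(x³)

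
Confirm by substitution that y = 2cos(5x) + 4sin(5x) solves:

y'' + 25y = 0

Verification:
y'' = -50cos(5x) - 100sin(5x)
y'' + 25y = 0 ✓

Yes, it is a solution.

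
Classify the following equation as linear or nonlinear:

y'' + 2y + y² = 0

Nonlinear (y² term)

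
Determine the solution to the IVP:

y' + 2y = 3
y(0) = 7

General solution: y = 3/2 + Ce^(-2x)
Applying y(0) = 7: C = 7 - 3/2 = 11/2
Particular solution: y = 3/2 + (11/2)e^(-2x)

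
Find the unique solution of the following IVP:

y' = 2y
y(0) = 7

General solution: y = Ce^(2x)
Applying IC y(0) = 7:
Particular solution: y = 7e^(2x)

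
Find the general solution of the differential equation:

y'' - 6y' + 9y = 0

Characteristic equation: r² - 6r + 9 = 0
Factored: (r - 3)² = 0
Repeated root: r = 3
General solution: y = (C₁ + C₂x)e^(3x)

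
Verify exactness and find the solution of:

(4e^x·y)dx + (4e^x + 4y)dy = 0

Verify exactness: ∂M/∂y = ∂N/∂x ✓
Find F(x,y) such that ∂F/∂x = M, ∂F/∂y = N
Solution: 4e^x·y + 2y² = C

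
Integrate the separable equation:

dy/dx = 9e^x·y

Separating variables and integrating:
ln|y| = 9e^x + C

General solution: y = Ce^(9e^x)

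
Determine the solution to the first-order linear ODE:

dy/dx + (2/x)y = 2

Using integrating factor method:

General solution: y = (2/3)x + Cx^(-2)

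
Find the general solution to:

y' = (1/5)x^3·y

Separating variables and integrating:
ln|y| = x^4/20 + C

General solution: y = Ce^(x^4/20)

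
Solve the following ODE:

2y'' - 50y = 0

Characteristic equation: 2r² - 50 = 0
Divide by 2: r² - 25 = 0
Roots: r = 5, -5 (distinct real)
General solution: y = C₁e^(5x) + C₂e^(-5x)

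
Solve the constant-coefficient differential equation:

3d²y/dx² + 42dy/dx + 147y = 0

Characteristic equation: 3r² + 42r + 147 = 0
Divide by 3: r² + 14r + 49 = 0
Factored: (r + 7)² = 0
Repeated root: r = -7
General solution: y = (C₁ + C₂x)e^(-7x)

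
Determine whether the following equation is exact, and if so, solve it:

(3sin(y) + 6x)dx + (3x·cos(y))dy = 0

Verify exactness: ∂M/∂y = ∂N/∂x ✓
Find F(x,y) such that ∂F/∂x = M, ∂F/∂y = N
Solution: 3x·sin(y) + 3x² = C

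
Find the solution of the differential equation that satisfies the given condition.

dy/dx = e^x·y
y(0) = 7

General solution: y = Ce^(e^x)
Applying IC y(0) = 7:
Particular solution: y = 7e^(e^x - 1)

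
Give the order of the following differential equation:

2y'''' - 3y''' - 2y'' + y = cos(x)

The order is 4 (highest derivative is of order 4).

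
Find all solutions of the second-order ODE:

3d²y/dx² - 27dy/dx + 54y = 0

Characteristic equation: 3r² - 27r + 54 = 0
Divide by 3: r² - 9r + 18 = 0
Roots: r = 6, 3 (distinct real)
General solution: y = C₁e^(6x) + C₂e^(3x)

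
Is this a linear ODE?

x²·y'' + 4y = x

Yes. Linear (y and its derivatives appear to the first power only, no products of y terms)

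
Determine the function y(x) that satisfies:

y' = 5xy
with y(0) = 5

General solution: y = Ce^(5x²/2)
Applying IC y(0) = 5:
Particular solution: y = 5e^(5x²/2)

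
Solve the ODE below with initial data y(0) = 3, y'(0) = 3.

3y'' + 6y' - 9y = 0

General solution: y = C₁e^x + C₂e^(-3x)
Applying ICs: C₁ = 3, C₂ = 0
Particular solution: y = 3e^x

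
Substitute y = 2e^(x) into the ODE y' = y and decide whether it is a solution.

Verification:
y = 2e^(x)
y' = 2e^(x)
y = 2e^(x)
y' = y ✓

Yes, it is a solution.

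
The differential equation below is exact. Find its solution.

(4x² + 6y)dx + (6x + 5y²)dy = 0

Verify exactness: ∂M/∂y = ∂N/∂x ✓
Find F(x,y) such that ∂F/∂x = M, ∂F/∂y = N
Solution: 4x³/3 + 6xy + 5y³/3 = C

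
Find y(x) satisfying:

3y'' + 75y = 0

Characteristic equation: 3r² + 75 = 0
Divide by 3: r² + 25 = 0
Roots: r = ±5i (complex conjugates)
General solution: y = C₁cos(5x) + C₂sin(5x)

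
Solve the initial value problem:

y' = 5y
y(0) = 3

General solution: y = Ce^(5x)
Applying IC y(0) = 3:
Particular solution: y = 3e^(5x)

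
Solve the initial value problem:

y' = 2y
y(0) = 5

General solution: y = Ce^(2x)
Applying IC y(0) = 5:
Particular solution: y = 5e^(2x)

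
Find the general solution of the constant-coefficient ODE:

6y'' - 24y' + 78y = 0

Characteristic equation: 6r² - 24r + 78 = 0
Divide by 6: r² - 4r + 13 = 0
Roots: r = 2 ± 3i (complex conjugates)
General solution: y = e^(2x)(C₁cos(3x) + C₂sin(3x))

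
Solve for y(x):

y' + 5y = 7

Using integrating factor method:

General solution: y = 7/5 + Ce^(-5x)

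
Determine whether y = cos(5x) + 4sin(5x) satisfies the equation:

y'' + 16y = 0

Verification:
y'' = -25cos(5x) - 100sin(5x)
y'' + 16y ≠ 0 (frequency mismatch: got 25 instead of 16)

No, it is not a solution.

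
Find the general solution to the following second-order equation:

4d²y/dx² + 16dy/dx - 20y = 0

Characteristic equation: 4r² + 16r - 20 = 0
Divide by 4: r² + 4r - 5 = 0
Roots: r = 1, -5 (distinct real)
General solution: y = C₁e^x + C₂e^(-5x)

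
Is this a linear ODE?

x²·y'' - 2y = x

Yes. Linear (y and its derivatives appear to the first power only, no products of y terms)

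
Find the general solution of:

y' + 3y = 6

Using integrating factor method:

General solution: y = 2 + Ce^(-3x)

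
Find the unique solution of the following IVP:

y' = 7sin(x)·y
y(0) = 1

General solution: y = Ce^(-7cos(x))
Applying IC y(0) = 1:
Particular solution: y = e^(7(1-cos(x)))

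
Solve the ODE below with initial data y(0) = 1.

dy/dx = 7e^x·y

General solution: y = Ce^(7e^x)
Applying IC y(0) = 1:
Particular solution: y = e^(7(e^x - 1))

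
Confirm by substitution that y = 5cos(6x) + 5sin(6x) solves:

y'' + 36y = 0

Verification:
y'' = -180cos(6x) - 180sin(6x)
y'' + 36y = 0 ✓

Yes, it is a solution.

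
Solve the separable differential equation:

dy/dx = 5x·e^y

Separating variables and integrating:
-e^(-y) = 5x²/2 + C

General solution: y = -ln(C - 5x²/2)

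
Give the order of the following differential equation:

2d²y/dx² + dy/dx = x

The order is 2 (highest derivative is of order 2).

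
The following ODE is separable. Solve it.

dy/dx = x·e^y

Separating variables and integrating:
-e^(-y) = x²/2 + C

General solution: y = -ln(C - x²/2)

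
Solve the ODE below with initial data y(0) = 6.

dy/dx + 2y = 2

General solution: y = 1 + Ce^(-2x)
Applying y(0) = 6: C = 6 - 1 = 5
Particular solution: y = 1 + 5e^(-2x)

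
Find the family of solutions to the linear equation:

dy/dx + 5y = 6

Using integrating factor method:

General solution: y = 6/5 + Ce^(-5x)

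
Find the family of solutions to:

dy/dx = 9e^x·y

Separating variables and integrating:
ln|y| = 9e^x + C

General solution: y = Ce^(9e^x)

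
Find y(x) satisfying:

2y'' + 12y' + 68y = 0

Characteristic equation: 2r² + 12r + 68 = 0
Divide by 2: r² + 6r + 34 = 0
Roots: r = -3 ± 5i (complex conjugates)
General solution: y = e^(-3x)(C₁cos(5x) + C₂sin(5x))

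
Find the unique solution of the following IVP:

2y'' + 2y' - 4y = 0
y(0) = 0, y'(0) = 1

General solution: y = C₁e^x + C₂e^(-2x)
Applying ICs: C₁ = 1/3, C₂ = -1/3
Particular solution: y = (1/3)e^x - (1/3)e^(-2x)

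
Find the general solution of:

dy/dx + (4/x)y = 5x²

Using integrating factor method:

General solution: y = (5/7)x^3 + Cx^(-4)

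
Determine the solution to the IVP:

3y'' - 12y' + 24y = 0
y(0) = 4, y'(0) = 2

General solution: y = e^(2x)(C₁cos(2x) + C₂sin(2x))
Complex roots r = 2 ± 2i
Applying ICs: C₁ = 4, C₂ = -3
Particular solution: y = e^(2x)(4cos(2x) - 3sin(2x))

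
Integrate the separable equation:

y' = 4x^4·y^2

Separating variables and integrating:
-1/y = 4x^5/5 + C

General solution: y^-1 = (-4/5)x^5 + C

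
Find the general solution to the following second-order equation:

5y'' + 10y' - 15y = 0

Characteristic equation: 5r² + 10r - 15 = 0
Divide by 5: r² + 2r - 3 = 0
Roots: r = 1, -3 (distinct real)
General solution: y = C₁e^x + C₂e^(-3x)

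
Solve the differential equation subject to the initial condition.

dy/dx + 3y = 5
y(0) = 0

General solution: y = 5/3 + Ce^(-3x)
Applying y(0) = 0: C = 0 - 5/3 = -5/3
Particular solution: y = 5/3 - (5/3)e^(-3x)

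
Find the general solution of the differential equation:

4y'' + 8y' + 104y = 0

Characteristic equation: 4r² + 8r + 104 = 0
Divide by 4: r² + 2r + 26 = 0
Roots: r = -1 ± 5i (complex conjugates)
General solution: y = e^(-x)(C₁cos(5x) + C₂sin(5x))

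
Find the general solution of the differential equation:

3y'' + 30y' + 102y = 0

Characteristic equation: 3r² + 30r + 102 = 0
Divide by 3: r² + 10r + 34 = 0
Roots: r = -5 ± 3i (complex conjugates)
General solution: y = e^(-5x)(C₁cos(3x) + C₂sin(3x))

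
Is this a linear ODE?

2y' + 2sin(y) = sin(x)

No. Nonlinear (sin(y) is nonlinear in y)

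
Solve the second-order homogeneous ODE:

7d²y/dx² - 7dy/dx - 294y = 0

Characteristic equation: 7r² - 7r - 294 = 0
Divide by 7: r² - r - 42 = 0
Roots: r = 7, -6 (distinct real)
General solution: y = C₁e^(7x) + C₂e^(-6x)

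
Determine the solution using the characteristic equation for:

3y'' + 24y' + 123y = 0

Characteristic equation: 3r² + 24r + 123 = 0
Divide by 3: r² + 8r + 41 = 0
Roots: r = -4 ± 5i (complex conjugates)
General solution: y = e^(-4x)(C₁cos(5x) + C₂sin(5x))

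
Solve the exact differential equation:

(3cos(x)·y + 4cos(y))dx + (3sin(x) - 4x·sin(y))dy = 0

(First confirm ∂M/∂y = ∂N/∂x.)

Verify exactness: ∂M/∂y = ∂N/∂x ✓
Find F(x,y) such that ∂F/∂x = M, ∂F/∂y = N
Solution: 3sin(x)·y + 4x·cos(y) = C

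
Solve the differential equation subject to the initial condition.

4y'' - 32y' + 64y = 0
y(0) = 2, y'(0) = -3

General solution: y = (C₁ + C₂x)e^(4x)
Repeated root r = 4
Applying ICs: C₁ = 2, C₂ = -11
Particular solution: y = (2 - 11x)e^(4x)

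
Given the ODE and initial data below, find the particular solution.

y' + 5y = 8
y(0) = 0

General solution: y = 8/5 + Ce^(-5x)
Applying y(0) = 0: C = 0 - 8/5 = -8/5
Particular solution: y = 8/5 - (8/5)e^(-5x)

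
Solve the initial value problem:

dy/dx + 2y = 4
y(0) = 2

General solution: y = 2 + Ce^(-2x)
Applying y(0) = 2: C = 2 - 2 = 0
Particular solution: y = 2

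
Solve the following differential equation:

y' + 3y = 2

Using integrating factor method:

General solution: y = 2/3 + Ce^(-3x)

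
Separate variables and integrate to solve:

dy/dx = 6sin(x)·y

Separating variables and integrating:
ln|y| = -6cos(x) + C

General solution: y = Ce^(-6cos(x))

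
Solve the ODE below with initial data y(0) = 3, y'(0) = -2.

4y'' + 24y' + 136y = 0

General solution: y = e^(-3x)(C₁cos(5x) + C₂sin(5x))
Complex roots r = -3 ± 5i
Applying ICs: C₁ = 3, C₂ = 7/5
Particular solution: y = e^(-3x)(3cos(5x) + (7/5)sin(5x))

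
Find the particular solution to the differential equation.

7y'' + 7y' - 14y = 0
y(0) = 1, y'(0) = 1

General solution: y = C₁e^x + C₂e^(-2x)
Applying ICs: C₁ = 1, C₂ = 0
Particular solution: y = e^x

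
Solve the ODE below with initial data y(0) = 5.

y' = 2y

General solution: y = Ce^(2x)
Applying IC y(0) = 5:
Particular solution: y = 5e^(2x)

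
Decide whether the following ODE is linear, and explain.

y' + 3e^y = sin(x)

Nonlinear (e^y is nonlinear in y)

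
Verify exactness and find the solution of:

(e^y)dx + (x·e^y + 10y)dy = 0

Verify exactness: ∂M/∂y = ∂N/∂x ✓
Find F(x,y) such that ∂F/∂x = M, ∂F/∂y = N
Solution: x·e^y + 5y² = C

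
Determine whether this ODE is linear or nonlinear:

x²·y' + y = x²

Linear (y and its derivatives appear to the first power only, no products of y terms)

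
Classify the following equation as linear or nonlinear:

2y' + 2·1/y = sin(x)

Nonlinear (1/y term)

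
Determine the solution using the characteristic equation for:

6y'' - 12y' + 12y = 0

Characteristic equation: 6r² - 12r + 12 = 0
Divide by 6: r² - 2r + 2 = 0
Roots: r = 1 ± i (complex conjugates)
General solution: y = e^x(C₁cos(x) + C₂sin(x))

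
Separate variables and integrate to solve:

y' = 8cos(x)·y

Separating variables and integrating:
ln|y| = 8sin(x) + C

General solution: y = Ce^(8sin(x))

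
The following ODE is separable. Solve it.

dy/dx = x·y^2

Separating variables and integrating:
-1/y = x^2/2 + C

General solution: y^-1 = (-1/2)x^2 + C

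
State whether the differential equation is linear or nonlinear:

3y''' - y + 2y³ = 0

Nonlinear (y³ term)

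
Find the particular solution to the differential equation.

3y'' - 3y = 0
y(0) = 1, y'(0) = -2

General solution: y = C₁e^x + C₂e^(-x)
Applying ICs: C₁ = -1/2, C₂ = 3/2
Particular solution: y = -(1/2)e^x + (3/2)e^(-x)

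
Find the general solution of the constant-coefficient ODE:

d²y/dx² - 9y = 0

Characteristic equation: r² - 9 = 0
Roots: r = 3, -3 (distinct real)
General solution: y = C₁e^(3x) + C₂e^(-3x)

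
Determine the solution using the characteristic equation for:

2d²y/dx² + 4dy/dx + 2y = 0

Characteristic equation: 2r² + 4r + 2 = 0
Divide by 2: r² + 2r + 1 = 0
Factored: (r + 1)² = 0
Repeated root: r = -1
General solution: y = (C₁ + C₂x)e^(-x)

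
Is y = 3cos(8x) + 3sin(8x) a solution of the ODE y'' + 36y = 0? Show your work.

Verification:
y'' = -192cos(8x) - 192sin(8x)
y'' + 36y ≠ 0 (frequency mismatch: got 64 instead of 36)

No, it is not a solution.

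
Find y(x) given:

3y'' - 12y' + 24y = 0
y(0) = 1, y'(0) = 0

General solution: y = e^(2x)(C₁cos(2x) + C₂sin(2x))
Complex roots r = 2 ± 2i
Applying ICs: C₁ = 1, C₂ = -1
Particular solution: y = e^(2x)(cos(2x) - sin(2x))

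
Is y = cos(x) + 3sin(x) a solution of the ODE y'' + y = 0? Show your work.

Verification:
y'' = -cos(x) - 3sin(x)
y'' + y = 0 ✓

Yes, it is a solution.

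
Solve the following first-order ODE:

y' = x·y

Separating variables and integrating:
ln|y| = x^2/2 + C

General solution: y = Ce^(x^2/2)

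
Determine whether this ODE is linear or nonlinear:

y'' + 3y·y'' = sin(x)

Nonlinear (y·y'' term)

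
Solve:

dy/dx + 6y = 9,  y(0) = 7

General solution: y = 3/2 + Ce^(-6x)
Applying y(0) = 7: C = 7 - 3/2 = 11/2
Particular solution: y = 3/2 + (11/2)e^(-6x)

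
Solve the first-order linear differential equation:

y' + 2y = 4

Using integrating factor method:

General solution: y = 2 + Ce^(-2x)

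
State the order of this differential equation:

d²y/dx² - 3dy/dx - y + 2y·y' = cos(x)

The order is 2 (highest derivative is of order 2).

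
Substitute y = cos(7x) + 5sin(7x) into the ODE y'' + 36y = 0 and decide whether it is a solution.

Verification:
y'' = -49cos(7x) - 245sin(7x)
y'' + 36y ≠ 0 (frequency mismatch: got 49 instead of 36)

No, it is not a solution.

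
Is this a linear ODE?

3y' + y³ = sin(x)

No. Nonlinear (y³ term)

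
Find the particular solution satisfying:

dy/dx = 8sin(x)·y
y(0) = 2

General solution: y = Ce^(-8cos(x))
Applying IC y(0) = 2:
Particular solution: y = 2e^(8(1-cos(x)))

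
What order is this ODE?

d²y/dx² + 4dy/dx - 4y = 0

The order is 2 (highest derivative is of order 2).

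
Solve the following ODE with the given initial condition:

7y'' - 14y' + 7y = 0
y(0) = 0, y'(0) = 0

General solution: y = (C₁ + C₂x)e^x
Repeated root r = 1
Applying ICs: C₁ = 0, C₂ = 0
Particular solution: y = 0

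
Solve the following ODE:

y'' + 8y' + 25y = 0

Characteristic equation: r² + 8r + 25 = 0
Roots: r = -4 ± 3i (complex conjugates)
General solution: y = e^(-4x)(C₁cos(3x) + C₂sin(3x))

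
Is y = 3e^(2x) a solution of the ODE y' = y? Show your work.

Verification:
y = 3e^(2x)
y' = 6e^(2x)
But y = 3e^(2x)
y' ≠ y — the derivative does not match

No, it is not a solution.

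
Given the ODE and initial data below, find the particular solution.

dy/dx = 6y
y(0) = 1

General solution: y = Ce^(6x)
Applying IC y(0) = 1:
Particular solution: y = e^(6x)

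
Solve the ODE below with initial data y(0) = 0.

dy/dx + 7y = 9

General solution: y = 9/7 + Ce^(-7x)
Applying y(0) = 0: C = 0 - 9/7 = -9/7
Particular solution: y = 9/7 - (9/7)e^(-7x)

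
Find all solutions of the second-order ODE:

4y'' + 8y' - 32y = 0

Characteristic equation: 4r² + 8r - 32 = 0
Divide by 4: r² + 2r - 8 = 0
Roots: r = 2, -4 (distinct real)
General solution: y = C₁e^(2x) + C₂e^(-4x)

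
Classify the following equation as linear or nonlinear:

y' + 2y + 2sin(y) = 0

Nonlinear (sin(y) is nonlinear in y)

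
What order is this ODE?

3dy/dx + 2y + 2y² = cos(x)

The order is 1 (highest derivative is of order 1).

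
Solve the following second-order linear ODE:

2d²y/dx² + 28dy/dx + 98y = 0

Characteristic equation: 2r² + 28r + 98 = 0
Divide by 2: r² + 14r + 49 = 0
Factored: (r + 7)² = 0
Repeated root: r = -7
General solution: y = (C₁ + C₂x)e^(-7x)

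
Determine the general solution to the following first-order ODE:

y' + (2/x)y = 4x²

Using integrating factor method:

General solution: y = (4/5)x^3 + Cx^(-2)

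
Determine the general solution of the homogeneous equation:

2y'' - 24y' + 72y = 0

Characteristic equation: 2r² - 24r + 72 = 0
Divide by 2: r² - 12r + 36 = 0
Factored: (r - 6)² = 0
Repeated root: r = 6
General solution: y = (C₁ + C₂x)e^(6x)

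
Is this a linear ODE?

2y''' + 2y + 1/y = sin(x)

No. Nonlinear (1/y term)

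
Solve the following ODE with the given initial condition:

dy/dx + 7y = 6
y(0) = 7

General solution: y = 6/7 + Ce^(-7x)
Applying y(0) = 7: C = 7 - 6/7 = 43/7
Particular solution: y = 6/7 + (43/7)e^(-7x)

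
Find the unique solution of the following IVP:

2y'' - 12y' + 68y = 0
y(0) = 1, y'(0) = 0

General solution: y = e^(3x)(C₁cos(5x) + C₂sin(5x))
Complex roots r = 3 ± 5i
Applying ICs: C₁ = 1, C₂ = -3/5
Particular solution: y = e^(3x)(cos(5x) - (3/5)sin(5x))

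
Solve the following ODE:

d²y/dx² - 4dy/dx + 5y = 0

Characteristic equation: r² - 4r + 5 = 0
Roots: r = 2 ± i (complex conjugates)
General solution: y = e^(2x)(C₁cos(x) + C₂sin(x))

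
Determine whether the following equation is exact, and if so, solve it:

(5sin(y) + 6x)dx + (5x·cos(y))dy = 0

Verify exactness: ∂M/∂y = ∂N/∂x ✓
Find F(x,y) such that ∂F/∂x = M, ∂F/∂y = N
Solution: 5x·sin(y) + 3x² = C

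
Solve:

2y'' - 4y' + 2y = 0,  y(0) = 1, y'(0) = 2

General solution: y = (C₁ + C₂x)e^x
Repeated root r = 1
Applying ICs: C₁ = 1, C₂ = 1
Particular solution: y = (1 + x)e^x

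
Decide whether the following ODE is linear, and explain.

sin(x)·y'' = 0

Linear (y and its derivatives appear to the first power only, no products of y terms)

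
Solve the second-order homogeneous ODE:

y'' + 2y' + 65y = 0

Characteristic equation: r² + 2r + 65 = 0
Roots: r = -1 ± 8i (complex conjugates)
General solution: y = e^(-x)(C₁cos(8x) + C₂sin(8x))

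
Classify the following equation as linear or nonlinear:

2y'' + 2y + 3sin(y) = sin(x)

Nonlinear (sin(y) is nonlinear in y)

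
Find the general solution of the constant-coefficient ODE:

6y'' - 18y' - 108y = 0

Characteristic equation: 6r² - 18r - 108 = 0
Divide by 6: r² - 3r - 18 = 0
Roots: r = 6, -3 (distinct real)
General solution: y = C₁e^(6x) + C₂e^(-3x)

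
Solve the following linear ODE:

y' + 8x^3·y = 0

Using integrating factor method:

General solution: y = Ce^(-2x^4)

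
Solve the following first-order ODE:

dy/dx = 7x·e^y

Separating variables and integrating:
-e^(-y) = 7x²/2 + C

General solution: y = -ln(C - 7x²/2)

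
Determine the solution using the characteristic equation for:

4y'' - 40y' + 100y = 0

Characteristic equation: 4r² - 40r + 100 = 0
Divide by 4: r² - 10r + 25 = 0
Factored: (r - 5)² = 0
Repeated root: r = 5
General solution: y = (C₁ + C₂x)e^(5x)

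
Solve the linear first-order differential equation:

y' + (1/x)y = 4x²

Using integrating factor method:

General solution: y = x^3 + C/x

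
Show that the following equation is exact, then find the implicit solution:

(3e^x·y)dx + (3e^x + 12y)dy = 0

Verify exactness: ∂M/∂y = ∂N/∂x ✓
Find F(x,y) such that ∂F/∂x = M, ∂F/∂y = N
Solution: 3e^x·y + 6y² = C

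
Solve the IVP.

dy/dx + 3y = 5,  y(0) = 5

General solution: y = 5/3 + Ce^(-3x)
Applying y(0) = 5: C = 5 - 5/3 = 10/3
Particular solution: y = 5/3 + (10/3)e^(-3x)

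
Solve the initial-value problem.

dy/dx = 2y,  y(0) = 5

General solution: y = Ce^(2x)
Applying IC y(0) = 5:
Particular solution: y = 5e^(2x)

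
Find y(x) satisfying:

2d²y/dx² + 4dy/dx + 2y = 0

Characteristic equation: 2r² + 4r + 2 = 0
Divide by 2: r² + 2r + 1 = 0
Factored: (r + 1)² = 0
Repeated root: r = -1
General solution: y = (C₁ + C₂x)e^(-x)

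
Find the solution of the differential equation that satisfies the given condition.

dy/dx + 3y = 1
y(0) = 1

General solution: y = 1/3 + Ce^(-3x)
Applying y(0) = 1: C = 1 - 1/3 = 2/3
Particular solution: y = 1/3 + (2/3)e^(-3x)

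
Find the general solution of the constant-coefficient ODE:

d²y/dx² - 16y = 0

Characteristic equation: r² - 16 = 0
Roots: r = 4, -4 (distinct real)
General solution: y = C₁e^(4x) + C₂e^(-4x)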